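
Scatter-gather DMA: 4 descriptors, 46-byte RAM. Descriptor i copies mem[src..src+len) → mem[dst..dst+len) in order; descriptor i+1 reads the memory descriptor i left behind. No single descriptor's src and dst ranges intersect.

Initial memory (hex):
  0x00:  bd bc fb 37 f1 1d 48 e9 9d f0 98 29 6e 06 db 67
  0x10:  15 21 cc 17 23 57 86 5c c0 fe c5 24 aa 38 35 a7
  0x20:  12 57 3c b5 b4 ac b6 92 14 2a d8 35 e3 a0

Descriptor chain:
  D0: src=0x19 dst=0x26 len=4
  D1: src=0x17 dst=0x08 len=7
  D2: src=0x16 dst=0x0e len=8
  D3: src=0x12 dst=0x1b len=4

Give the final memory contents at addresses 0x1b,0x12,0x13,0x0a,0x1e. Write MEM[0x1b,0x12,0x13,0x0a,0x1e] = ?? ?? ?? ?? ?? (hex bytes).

D0: mem[0x26..0x29] <- [fe c5 24 aa]
D1: mem[0x08..0x0e] <- [5c c0 fe c5 24 aa 38]
D2: mem[0x0e..0x15] <- [86 5c c0 fe c5 24 aa 38]
D3: mem[0x1b..0x1e] <- [c5 24 aa 38]
query mem[0x1b]=0xc5, mem[0x12]=0xc5, mem[0x13]=0x24, mem[0x0a]=0xfe, mem[0x1e]=0x38

MEM[0x1b,0x12,0x13,0x0a,0x1e] = c5 c5 24 fe 38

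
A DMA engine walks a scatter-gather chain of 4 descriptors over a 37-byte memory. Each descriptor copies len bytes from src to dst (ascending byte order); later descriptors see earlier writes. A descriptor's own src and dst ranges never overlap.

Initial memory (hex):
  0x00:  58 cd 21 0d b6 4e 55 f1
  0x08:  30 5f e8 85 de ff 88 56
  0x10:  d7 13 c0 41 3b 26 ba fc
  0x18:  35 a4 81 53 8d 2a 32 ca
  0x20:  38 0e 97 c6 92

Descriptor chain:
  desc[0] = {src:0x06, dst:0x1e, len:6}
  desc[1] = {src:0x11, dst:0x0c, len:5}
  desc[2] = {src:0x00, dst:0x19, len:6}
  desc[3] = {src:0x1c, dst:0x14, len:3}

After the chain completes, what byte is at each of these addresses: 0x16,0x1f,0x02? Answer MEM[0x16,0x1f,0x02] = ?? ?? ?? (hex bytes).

MEM[0x16,0x1f,0x02] = 4e f1 21

D0: mem[0x1e..0x23] <- [55 f1 30 5f e8 85]
D1: mem[0x0c..0x10] <- [13 c0 41 3b 26]
D2: mem[0x19..0x1e] <- [58 cd 21 0d b6 4e]
D3: mem[0x14..0x16] <- [0d b6 4e]
query mem[0x16]=0x4e, mem[0x1f]=0xf1, mem[0x02]=0x21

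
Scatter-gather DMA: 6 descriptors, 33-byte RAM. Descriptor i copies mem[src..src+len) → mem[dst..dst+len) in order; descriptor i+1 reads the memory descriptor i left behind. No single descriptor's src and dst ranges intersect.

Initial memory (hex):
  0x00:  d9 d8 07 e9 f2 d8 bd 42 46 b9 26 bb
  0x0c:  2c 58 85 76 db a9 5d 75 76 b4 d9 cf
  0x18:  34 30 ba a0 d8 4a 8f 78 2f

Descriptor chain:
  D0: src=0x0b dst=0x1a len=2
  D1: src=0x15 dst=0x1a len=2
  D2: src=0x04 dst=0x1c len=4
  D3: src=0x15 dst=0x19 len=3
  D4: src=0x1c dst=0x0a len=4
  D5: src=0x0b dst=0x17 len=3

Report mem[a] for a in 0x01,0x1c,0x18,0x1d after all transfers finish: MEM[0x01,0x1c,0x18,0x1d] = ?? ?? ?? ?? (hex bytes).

#0 dst[0x1a+2] := {0xbb,0x2c}
#1 dst[0x1a+2] := {0xb4,0xd9}
#2 dst[0x1c+4] := {0xf2,0xd8,0xbd,0x42}
#3 dst[0x19+3] := {0xb4,0xd9,0xcf}
#4 dst[0x0a+4] := {0xf2,0xd8,0xbd,0x42}
#5 dst[0x17+3] := {0xd8,0xbd,0x42}
query mem[0x01]=0xd8, mem[0x1c]=0xf2, mem[0x18]=0xbd, mem[0x1d]=0xd8

MEM[0x01,0x1c,0x18,0x1d] = d8 f2 bd d8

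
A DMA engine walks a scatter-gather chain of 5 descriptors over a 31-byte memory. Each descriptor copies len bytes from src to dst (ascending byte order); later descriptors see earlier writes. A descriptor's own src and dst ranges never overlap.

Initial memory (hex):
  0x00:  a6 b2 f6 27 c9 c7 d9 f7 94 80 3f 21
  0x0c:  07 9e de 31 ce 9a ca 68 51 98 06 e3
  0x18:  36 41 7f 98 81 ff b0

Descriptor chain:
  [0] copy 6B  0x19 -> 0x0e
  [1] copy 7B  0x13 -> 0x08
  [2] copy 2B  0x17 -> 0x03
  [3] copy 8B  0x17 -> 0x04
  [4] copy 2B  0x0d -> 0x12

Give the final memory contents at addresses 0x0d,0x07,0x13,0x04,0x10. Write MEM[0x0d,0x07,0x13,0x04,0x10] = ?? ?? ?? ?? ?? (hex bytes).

MEM[0x0d,0x07,0x13,0x04,0x10] = 36 7f 41 e3 98

#0 dst[0x0e+6] := {0x41,0x7f,0x98,0x81,0xff,0xb0}
#1 dst[0x08+7] := {0xb0,0x51,0x98,0x06,0xe3,0x36,0x41}
#2 dst[0x03+2] := {0xe3,0x36}
#3 dst[0x04+8] := {0xe3,0x36,0x41,0x7f,0x98,0x81,0xff,0xb0}
#4 dst[0x12+2] := {0x36,0x41}
query mem[0x0d]=0x36, mem[0x07]=0x7f, mem[0x13]=0x41, mem[0x04]=0xe3, mem[0x10]=0x98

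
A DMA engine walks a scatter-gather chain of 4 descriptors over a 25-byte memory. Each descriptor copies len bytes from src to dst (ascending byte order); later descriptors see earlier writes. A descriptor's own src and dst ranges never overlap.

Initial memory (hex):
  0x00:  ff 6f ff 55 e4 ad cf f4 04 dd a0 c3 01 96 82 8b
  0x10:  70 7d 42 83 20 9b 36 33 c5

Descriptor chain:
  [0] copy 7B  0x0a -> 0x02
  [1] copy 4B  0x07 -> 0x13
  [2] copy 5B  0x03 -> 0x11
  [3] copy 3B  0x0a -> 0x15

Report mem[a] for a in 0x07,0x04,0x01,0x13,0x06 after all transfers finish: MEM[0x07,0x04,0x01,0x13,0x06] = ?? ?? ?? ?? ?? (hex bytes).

MEM[0x07,0x04,0x01,0x13,0x06] = 8b 01 6f 96 82

  after D0: wrote 7B at 0x02 = a0c30196828b70
  after D1: wrote 4B at 0x13 = 8b70dda0
  after D2: wrote 5B at 0x11 = c30196828b
  after D3: wrote 3B at 0x15 = a0c301
query mem[0x07]=0x8b, mem[0x04]=0x01, mem[0x01]=0x6f, mem[0x13]=0x96, mem[0x06]=0x82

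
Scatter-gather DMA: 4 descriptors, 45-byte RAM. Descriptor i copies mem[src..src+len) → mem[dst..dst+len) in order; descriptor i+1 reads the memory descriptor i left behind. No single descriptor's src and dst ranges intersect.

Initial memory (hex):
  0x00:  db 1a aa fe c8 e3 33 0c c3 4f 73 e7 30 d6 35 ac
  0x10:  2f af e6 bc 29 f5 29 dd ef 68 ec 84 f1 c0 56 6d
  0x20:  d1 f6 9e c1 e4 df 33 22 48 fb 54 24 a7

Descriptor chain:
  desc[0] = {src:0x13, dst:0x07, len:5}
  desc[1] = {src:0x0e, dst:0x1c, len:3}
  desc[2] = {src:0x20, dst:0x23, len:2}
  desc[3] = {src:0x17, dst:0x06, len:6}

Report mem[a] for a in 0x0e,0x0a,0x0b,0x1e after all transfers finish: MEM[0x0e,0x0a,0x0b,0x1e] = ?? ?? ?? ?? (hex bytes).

#0 dst[0x07+5] := {0xbc,0x29,0xf5,0x29,0xdd}
#1 dst[0x1c+3] := {0x35,0xac,0x2f}
#2 dst[0x23+2] := {0xd1,0xf6}
#3 dst[0x06+6] := {0xdd,0xef,0x68,0xec,0x84,0x35}
query mem[0x0e]=0x35, mem[0x0a]=0x84, mem[0x0b]=0x35, mem[0x1e]=0x2f

MEM[0x0e,0x0a,0x0b,0x1e] = 35 84 35 2f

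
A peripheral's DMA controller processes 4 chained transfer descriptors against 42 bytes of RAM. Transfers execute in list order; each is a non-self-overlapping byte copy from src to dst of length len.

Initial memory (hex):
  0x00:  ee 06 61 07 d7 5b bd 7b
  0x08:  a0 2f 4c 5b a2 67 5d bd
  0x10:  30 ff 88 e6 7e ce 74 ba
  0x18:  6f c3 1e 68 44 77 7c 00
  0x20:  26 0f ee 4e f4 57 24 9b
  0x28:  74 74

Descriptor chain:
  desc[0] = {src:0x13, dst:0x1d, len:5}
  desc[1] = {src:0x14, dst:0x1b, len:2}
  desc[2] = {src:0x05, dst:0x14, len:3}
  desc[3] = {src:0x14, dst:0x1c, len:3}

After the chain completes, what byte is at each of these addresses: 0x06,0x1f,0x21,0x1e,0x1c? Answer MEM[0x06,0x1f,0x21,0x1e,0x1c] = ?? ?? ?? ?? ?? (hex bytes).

MEM[0x06,0x1f,0x21,0x1e,0x1c] = bd ce ba 7b 5b

  after D0: wrote 5B at 0x1d = e67ece74ba
  after D1: wrote 2B at 0x1b = 7ece
  after D2: wrote 3B at 0x14 = 5bbd7b
  after D3: wrote 3B at 0x1c = 5bbd7b
query mem[0x06]=0xbd, mem[0x1f]=0xce, mem[0x21]=0xba, mem[0x1e]=0x7b, mem[0x1c]=0x5b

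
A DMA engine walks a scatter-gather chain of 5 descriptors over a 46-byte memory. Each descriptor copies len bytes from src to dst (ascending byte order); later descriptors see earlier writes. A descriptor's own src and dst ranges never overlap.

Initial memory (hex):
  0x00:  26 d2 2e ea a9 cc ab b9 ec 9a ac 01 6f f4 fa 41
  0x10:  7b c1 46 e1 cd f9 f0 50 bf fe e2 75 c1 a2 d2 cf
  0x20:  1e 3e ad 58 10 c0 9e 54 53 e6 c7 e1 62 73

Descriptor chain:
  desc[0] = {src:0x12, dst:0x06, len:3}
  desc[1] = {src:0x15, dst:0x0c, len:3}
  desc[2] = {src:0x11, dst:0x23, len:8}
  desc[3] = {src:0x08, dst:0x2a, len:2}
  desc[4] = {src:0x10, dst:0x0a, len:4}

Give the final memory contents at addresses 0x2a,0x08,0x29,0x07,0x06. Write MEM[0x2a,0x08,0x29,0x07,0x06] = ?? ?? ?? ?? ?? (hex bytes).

MEM[0x2a,0x08,0x29,0x07,0x06] = cd cd 50 e1 46

D0: mem[0x06..0x08] <- [46 e1 cd]
D1: mem[0x0c..0x0e] <- [f9 f0 50]
D2: mem[0x23..0x2a] <- [c1 46 e1 cd f9 f0 50 bf]
D3: mem[0x2a..0x2b] <- [cd 9a]
D4: mem[0x0a..0x0d] <- [7b c1 46 e1]
query mem[0x2a]=0xcd, mem[0x08]=0xcd, mem[0x29]=0x50, mem[0x07]=0xe1, mem[0x06]=0x46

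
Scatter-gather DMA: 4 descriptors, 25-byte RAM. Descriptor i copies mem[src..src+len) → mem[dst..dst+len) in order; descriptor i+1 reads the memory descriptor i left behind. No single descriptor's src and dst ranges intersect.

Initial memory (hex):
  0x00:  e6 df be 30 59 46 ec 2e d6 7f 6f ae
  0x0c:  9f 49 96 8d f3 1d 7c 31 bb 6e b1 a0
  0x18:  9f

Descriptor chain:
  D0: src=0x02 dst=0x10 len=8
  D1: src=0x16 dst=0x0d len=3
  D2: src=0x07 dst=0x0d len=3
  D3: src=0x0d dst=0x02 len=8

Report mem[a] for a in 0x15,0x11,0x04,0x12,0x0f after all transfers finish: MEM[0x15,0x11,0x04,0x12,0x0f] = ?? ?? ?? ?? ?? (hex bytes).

MEM[0x15,0x11,0x04,0x12,0x0f] = 2e 30 7f 59 7f

#0 dst[0x10+8] := {0xbe,0x30,0x59,0x46,0xec,0x2e,0xd6,0x7f}
#1 dst[0x0d+3] := {0xd6,0x7f,0x9f}
#2 dst[0x0d+3] := {0x2e,0xd6,0x7f}
#3 dst[0x02+8] := {0x2e,0xd6,0x7f,0xbe,0x30,0x59,0x46,0xec}
query mem[0x15]=0x2e, mem[0x11]=0x30, mem[0x04]=0x7f, mem[0x12]=0x59, mem[0x0f]=0x7f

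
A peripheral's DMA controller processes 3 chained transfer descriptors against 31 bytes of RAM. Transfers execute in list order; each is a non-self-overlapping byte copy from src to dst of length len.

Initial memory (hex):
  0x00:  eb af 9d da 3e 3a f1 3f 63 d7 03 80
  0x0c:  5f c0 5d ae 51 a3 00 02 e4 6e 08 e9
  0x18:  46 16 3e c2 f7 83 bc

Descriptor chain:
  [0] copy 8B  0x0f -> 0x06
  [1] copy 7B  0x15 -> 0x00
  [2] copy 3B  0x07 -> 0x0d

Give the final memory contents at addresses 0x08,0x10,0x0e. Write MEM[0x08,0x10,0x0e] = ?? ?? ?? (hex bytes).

MEM[0x08,0x10,0x0e] = a3 51 a3

D0: mem[0x06..0x0d] <- [ae 51 a3 00 02 e4 6e 08]
D1: mem[0x00..0x06] <- [6e 08 e9 46 16 3e c2]
D2: mem[0x0d..0x0f] <- [51 a3 00]
query mem[0x08]=0xa3, mem[0x10]=0x51, mem[0x0e]=0xa3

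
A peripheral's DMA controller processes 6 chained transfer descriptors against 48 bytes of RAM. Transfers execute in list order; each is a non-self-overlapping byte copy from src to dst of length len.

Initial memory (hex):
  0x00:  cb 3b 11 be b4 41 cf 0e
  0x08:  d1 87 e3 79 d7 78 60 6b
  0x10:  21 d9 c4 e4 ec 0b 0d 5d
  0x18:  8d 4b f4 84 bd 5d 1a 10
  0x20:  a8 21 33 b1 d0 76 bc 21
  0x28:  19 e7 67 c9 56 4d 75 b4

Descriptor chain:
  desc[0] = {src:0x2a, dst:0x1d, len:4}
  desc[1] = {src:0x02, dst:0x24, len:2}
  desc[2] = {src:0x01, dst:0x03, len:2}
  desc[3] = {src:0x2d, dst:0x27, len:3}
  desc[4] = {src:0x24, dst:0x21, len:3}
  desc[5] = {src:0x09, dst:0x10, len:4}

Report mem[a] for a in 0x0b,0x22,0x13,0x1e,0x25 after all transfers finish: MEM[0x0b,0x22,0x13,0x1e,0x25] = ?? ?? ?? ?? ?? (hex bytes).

[0] 0x2a->0x1d len=4 : 67 c9 56 4d
[1] 0x02->0x24 len=2 : 11 be
[2] 0x01->0x03 len=2 : 3b 11
[3] 0x2d->0x27 len=3 : 4d 75 b4
[4] 0x24->0x21 len=3 : 11 be bc
[5] 0x09->0x10 len=4 : 87 e3 79 d7
query mem[0x0b]=0x79, mem[0x22]=0xbe, mem[0x13]=0xd7, mem[0x1e]=0xc9, mem[0x25]=0xbe

MEM[0x0b,0x22,0x13,0x1e,0x25] = 79 be d7 c9 be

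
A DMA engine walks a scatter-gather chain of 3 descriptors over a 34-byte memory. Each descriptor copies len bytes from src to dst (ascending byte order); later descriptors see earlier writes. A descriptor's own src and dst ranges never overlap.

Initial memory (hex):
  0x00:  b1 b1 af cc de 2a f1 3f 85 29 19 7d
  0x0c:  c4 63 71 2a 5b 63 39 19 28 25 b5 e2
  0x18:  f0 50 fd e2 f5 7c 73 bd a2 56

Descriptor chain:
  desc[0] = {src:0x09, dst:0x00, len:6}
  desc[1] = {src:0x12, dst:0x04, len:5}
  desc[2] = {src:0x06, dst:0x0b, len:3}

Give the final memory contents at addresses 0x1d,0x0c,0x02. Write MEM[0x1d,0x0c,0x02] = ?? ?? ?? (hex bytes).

[0] 0x09->0x00 len=6 : 29 19 7d c4 63 71
[1] 0x12->0x04 len=5 : 39 19 28 25 b5
[2] 0x06->0x0b len=3 : 28 25 b5
query mem[0x1d]=0x7c, mem[0x0c]=0x25, mem[0x02]=0x7d

MEM[0x1d,0x0c,0x02] = 7c 25 7d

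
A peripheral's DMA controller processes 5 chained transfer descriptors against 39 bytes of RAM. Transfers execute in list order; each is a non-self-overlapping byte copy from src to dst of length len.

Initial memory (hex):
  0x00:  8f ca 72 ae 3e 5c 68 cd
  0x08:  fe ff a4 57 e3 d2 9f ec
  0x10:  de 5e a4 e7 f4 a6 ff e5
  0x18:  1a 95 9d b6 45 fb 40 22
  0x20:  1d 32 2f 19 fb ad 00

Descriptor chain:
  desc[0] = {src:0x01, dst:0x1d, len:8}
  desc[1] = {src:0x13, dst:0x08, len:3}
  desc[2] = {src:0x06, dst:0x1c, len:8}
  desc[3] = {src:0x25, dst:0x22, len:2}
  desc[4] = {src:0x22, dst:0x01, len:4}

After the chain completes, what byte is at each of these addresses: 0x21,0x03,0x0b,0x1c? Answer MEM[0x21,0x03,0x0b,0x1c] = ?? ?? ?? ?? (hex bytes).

MEM[0x21,0x03,0x0b,0x1c] = 57 fe 57 68

[0] 0x01->0x1d len=8 : ca 72 ae 3e 5c 68 cd fe
[1] 0x13->0x08 len=3 : e7 f4 a6
[2] 0x06->0x1c len=8 : 68 cd e7 f4 a6 57 e3 d2
[3] 0x25->0x22 len=2 : ad 00
[4] 0x22->0x01 len=4 : ad 00 fe ad
query mem[0x21]=0x57, mem[0x03]=0xfe, mem[0x0b]=0x57, mem[0x1c]=0x68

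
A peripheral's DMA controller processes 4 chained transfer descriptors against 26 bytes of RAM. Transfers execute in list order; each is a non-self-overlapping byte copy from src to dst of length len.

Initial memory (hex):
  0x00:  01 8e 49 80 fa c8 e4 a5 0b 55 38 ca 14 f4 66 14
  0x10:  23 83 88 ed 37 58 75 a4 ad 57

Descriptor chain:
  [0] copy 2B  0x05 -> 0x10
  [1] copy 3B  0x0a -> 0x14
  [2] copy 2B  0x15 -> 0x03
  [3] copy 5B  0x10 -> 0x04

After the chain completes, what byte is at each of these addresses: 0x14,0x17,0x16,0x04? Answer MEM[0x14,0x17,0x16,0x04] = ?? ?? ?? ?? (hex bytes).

MEM[0x14,0x17,0x16,0x04] = 38 a4 14 c8

  after D0: wrote 2B at 0x10 = c8e4
  after D1: wrote 3B at 0x14 = 38ca14
  after D2: wrote 2B at 0x03 = ca14
  after D3: wrote 5B at 0x04 = c8e488ed38
query mem[0x14]=0x38, mem[0x17]=0xa4, mem[0x16]=0x14, mem[0x04]=0xc8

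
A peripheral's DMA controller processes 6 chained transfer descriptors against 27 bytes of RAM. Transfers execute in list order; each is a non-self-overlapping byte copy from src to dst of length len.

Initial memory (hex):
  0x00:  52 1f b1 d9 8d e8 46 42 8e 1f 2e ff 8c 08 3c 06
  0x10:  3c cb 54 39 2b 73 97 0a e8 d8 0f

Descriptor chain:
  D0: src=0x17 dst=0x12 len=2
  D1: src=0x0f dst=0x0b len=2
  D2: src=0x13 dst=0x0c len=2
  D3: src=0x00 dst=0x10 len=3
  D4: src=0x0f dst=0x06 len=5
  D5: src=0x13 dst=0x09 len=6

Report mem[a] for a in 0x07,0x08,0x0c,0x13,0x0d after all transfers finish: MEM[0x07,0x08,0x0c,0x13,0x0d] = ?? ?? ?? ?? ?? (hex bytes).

MEM[0x07,0x08,0x0c,0x13,0x0d] = 52 1f 97 e8 0a

  after D0: wrote 2B at 0x12 = 0ae8
  after D1: wrote 2B at 0x0b = 063c
  after D2: wrote 2B at 0x0c = e82b
  after D3: wrote 3B at 0x10 = 521fb1
  after D4: wrote 5B at 0x06 = 06521fb1e8
  after D5: wrote 6B at 0x09 = e82b73970ae8
query mem[0x07]=0x52, mem[0x08]=0x1f, mem[0x0c]=0x97, mem[0x13]=0xe8, mem[0x0d]=0x0a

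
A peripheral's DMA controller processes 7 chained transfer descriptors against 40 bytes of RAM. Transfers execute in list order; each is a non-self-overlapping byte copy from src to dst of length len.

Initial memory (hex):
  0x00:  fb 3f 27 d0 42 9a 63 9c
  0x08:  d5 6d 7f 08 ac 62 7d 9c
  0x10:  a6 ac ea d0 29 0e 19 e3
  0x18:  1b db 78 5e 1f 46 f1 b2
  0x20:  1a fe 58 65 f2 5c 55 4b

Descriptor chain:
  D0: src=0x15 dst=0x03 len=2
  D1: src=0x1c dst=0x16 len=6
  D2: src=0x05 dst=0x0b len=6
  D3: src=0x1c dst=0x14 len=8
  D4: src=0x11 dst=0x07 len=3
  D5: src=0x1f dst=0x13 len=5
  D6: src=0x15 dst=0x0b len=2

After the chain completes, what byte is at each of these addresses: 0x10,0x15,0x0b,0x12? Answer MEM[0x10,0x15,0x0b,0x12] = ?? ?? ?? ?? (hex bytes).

MEM[0x10,0x15,0x0b,0x12] = 7f fe fe ea

D0: mem[0x03..0x04] <- [0e 19]
D1: mem[0x16..0x1b] <- [1f 46 f1 b2 1a fe]
D2: mem[0x0b..0x10] <- [9a 63 9c d5 6d 7f]
D3: mem[0x14..0x1b] <- [1f 46 f1 b2 1a fe 58 65]
D4: mem[0x07..0x09] <- [ac ea d0]
D5: mem[0x13..0x17] <- [b2 1a fe 58 65]
D6: mem[0x0b..0x0c] <- [fe 58]
query mem[0x10]=0x7f, mem[0x15]=0xfe, mem[0x0b]=0xfe, mem[0x12]=0xea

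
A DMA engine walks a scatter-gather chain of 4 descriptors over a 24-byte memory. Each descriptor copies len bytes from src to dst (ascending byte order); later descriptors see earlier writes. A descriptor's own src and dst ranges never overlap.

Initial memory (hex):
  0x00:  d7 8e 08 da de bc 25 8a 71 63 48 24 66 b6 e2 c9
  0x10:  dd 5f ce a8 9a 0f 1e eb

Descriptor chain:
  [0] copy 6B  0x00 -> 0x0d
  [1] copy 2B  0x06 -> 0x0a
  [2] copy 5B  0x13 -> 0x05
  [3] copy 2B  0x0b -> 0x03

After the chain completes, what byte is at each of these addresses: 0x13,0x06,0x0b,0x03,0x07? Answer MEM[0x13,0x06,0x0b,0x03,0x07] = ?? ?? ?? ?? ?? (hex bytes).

  after D0: wrote 6B at 0x0d = d78e08dadebc
  after D1: wrote 2B at 0x0a = 258a
  after D2: wrote 5B at 0x05 = a89a0f1eeb
  after D3: wrote 2B at 0x03 = 8a66
query mem[0x13]=0xa8, mem[0x06]=0x9a, mem[0x0b]=0x8a, mem[0x03]=0x8a, mem[0x07]=0x0f

MEM[0x13,0x06,0x0b,0x03,0x07] = a8 9a 8a 8a 0f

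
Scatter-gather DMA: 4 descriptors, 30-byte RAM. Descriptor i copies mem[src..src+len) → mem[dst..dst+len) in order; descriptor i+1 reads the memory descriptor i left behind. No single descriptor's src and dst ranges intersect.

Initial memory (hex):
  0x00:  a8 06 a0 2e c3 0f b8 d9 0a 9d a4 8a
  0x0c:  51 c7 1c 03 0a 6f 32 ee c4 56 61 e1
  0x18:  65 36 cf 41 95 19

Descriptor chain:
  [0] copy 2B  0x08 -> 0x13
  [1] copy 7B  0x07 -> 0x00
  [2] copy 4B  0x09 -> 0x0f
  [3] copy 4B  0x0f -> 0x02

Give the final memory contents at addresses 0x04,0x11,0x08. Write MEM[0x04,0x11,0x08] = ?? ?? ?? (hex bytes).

[0] 0x08->0x13 len=2 : 0a 9d
[1] 0x07->0x00 len=7 : d9 0a 9d a4 8a 51 c7
[2] 0x09->0x0f len=4 : 9d a4 8a 51
[3] 0x0f->0x02 len=4 : 9d a4 8a 51
query mem[0x04]=0x8a, mem[0x11]=0x8a, mem[0x08]=0x0a

MEM[0x04,0x11,0x08] = 8a 8a 0a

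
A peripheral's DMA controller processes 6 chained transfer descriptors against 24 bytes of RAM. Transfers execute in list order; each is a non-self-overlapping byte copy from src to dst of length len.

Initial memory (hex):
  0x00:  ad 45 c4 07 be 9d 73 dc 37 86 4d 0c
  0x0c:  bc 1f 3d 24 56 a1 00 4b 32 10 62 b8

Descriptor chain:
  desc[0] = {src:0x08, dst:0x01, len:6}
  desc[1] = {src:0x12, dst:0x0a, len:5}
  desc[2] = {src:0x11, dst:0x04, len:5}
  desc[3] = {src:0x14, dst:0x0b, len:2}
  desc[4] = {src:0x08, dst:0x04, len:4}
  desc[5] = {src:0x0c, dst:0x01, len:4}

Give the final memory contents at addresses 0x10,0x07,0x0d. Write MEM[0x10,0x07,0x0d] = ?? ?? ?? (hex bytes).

  after D0: wrote 6B at 0x01 = 37864d0cbc1f
  after D1: wrote 5B at 0x0a = 004b321062
  after D2: wrote 5B at 0x04 = a1004b3210
  after D3: wrote 2B at 0x0b = 3210
  after D4: wrote 4B at 0x04 = 10860032
  after D5: wrote 4B at 0x01 = 10106224
query mem[0x10]=0x56, mem[0x07]=0x32, mem[0x0d]=0x10

MEM[0x10,0x07,0x0d] = 56 32 10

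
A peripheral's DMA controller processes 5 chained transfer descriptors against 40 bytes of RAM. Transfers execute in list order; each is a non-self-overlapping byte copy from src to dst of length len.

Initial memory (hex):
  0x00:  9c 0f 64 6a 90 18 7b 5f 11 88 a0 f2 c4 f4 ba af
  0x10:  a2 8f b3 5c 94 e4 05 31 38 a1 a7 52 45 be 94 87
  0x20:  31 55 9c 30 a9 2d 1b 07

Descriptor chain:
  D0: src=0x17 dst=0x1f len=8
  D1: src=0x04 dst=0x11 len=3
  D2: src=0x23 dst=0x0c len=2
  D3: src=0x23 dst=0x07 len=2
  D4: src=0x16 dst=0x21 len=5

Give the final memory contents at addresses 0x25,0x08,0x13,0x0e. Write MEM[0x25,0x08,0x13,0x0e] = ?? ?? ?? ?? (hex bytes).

MEM[0x25,0x08,0x13,0x0e] = a7 45 7b ba

[0] 0x17->0x1f len=8 : 31 38 a1 a7 52 45 be 94
[1] 0x04->0x11 len=3 : 90 18 7b
[2] 0x23->0x0c len=2 : 52 45
[3] 0x23->0x07 len=2 : 52 45
[4] 0x16->0x21 len=5 : 05 31 38 a1 a7
query mem[0x25]=0xa7, mem[0x08]=0x45, mem[0x13]=0x7b, mem[0x0e]=0xba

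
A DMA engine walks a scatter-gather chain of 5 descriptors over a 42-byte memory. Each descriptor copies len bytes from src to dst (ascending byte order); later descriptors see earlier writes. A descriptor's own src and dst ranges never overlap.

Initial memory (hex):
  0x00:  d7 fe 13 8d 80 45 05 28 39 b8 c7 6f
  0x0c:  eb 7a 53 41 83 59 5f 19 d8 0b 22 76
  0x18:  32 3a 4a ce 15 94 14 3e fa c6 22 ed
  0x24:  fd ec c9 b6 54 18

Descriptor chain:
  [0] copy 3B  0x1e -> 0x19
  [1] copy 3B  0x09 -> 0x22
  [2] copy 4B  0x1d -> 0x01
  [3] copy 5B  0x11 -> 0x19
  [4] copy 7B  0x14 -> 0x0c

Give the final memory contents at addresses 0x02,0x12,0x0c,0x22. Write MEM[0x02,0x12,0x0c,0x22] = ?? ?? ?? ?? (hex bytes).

  after D0: wrote 3B at 0x19 = 143efa
  after D1: wrote 3B at 0x22 = b8c76f
  after D2: wrote 4B at 0x01 = 94143efa
  after D3: wrote 5B at 0x19 = 595f19d80b
  after D4: wrote 7B at 0x0c = d80b227632595f
query mem[0x02]=0x14, mem[0x12]=0x5f, mem[0x0c]=0xd8, mem[0x22]=0xb8

MEM[0x02,0x12,0x0c,0x22] = 14 5f d8 b8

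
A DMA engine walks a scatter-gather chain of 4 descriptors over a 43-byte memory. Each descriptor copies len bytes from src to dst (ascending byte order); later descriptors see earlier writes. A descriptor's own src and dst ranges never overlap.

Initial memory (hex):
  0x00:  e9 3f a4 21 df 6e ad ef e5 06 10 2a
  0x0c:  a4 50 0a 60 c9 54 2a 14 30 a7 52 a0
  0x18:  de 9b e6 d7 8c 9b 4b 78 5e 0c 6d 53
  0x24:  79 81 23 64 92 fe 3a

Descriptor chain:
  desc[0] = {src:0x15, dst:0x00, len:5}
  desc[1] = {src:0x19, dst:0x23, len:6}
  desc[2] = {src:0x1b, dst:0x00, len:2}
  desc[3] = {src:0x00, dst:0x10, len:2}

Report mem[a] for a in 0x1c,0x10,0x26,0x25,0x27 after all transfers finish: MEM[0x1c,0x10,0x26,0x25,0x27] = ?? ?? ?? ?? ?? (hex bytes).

[0] 0x15->0x00 len=5 : a7 52 a0 de 9b
[1] 0x19->0x23 len=6 : 9b e6 d7 8c 9b 4b
[2] 0x1b->0x00 len=2 : d7 8c
[3] 0x00->0x10 len=2 : d7 8c
query mem[0x1c]=0x8c, mem[0x10]=0xd7, mem[0x26]=0x8c, mem[0x25]=0xd7, mem[0x27]=0x9b

MEM[0x1c,0x10,0x26,0x25,0x27] = 8c d7 8c d7 9b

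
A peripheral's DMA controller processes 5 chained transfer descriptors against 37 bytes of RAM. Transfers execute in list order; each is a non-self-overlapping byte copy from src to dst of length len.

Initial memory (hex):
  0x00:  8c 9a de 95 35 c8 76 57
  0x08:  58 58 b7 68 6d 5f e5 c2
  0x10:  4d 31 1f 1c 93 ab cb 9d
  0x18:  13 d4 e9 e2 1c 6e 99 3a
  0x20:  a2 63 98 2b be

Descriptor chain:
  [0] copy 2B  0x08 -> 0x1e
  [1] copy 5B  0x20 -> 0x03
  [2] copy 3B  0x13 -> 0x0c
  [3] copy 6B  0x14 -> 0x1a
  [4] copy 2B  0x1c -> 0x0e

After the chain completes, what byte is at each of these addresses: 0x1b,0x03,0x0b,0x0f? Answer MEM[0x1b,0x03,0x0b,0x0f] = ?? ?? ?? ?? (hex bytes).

#0 dst[0x1e+2] := {0x58,0x58}
#1 dst[0x03+5] := {0xa2,0x63,0x98,0x2b,0xbe}
#2 dst[0x0c+3] := {0x1c,0x93,0xab}
#3 dst[0x1a+6] := {0x93,0xab,0xcb,0x9d,0x13,0xd4}
#4 dst[0x0e+2] := {0xcb,0x9d}
query mem[0x1b]=0xab, mem[0x03]=0xa2, mem[0x0b]=0x68, mem[0x0f]=0x9d

MEM[0x1b,0x03,0x0b,0x0f] = ab a2 68 9d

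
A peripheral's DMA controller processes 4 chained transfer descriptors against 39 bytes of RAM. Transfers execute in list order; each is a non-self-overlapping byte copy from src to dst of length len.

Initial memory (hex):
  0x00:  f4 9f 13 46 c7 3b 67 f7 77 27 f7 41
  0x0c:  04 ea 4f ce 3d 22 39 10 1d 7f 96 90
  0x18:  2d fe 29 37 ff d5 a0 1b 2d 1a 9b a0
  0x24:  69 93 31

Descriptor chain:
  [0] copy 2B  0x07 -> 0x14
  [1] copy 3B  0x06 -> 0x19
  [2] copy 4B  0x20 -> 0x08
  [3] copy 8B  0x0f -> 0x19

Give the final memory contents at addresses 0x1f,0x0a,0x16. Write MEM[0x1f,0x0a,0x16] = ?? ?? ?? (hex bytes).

D0: mem[0x14..0x15] <- [f7 77]
D1: mem[0x19..0x1b] <- [67 f7 77]
D2: mem[0x08..0x0b] <- [2d 1a 9b a0]
D3: mem[0x19..0x20] <- [ce 3d 22 39 10 f7 77 96]
query mem[0x1f]=0x77, mem[0x0a]=0x9b, mem[0x16]=0x96

MEM[0x1f,0x0a,0x16] = 77 9b 96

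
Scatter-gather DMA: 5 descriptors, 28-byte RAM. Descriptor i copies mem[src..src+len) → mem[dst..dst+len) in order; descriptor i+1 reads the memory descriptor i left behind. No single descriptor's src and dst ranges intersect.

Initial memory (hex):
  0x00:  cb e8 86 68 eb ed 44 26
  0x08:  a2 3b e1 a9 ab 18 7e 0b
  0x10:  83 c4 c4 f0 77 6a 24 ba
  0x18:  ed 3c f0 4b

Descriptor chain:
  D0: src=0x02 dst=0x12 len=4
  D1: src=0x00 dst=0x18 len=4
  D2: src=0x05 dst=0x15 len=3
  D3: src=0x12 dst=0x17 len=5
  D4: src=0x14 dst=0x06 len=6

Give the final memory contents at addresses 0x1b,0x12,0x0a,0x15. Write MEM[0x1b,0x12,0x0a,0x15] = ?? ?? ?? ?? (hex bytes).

MEM[0x1b,0x12,0x0a,0x15] = 44 86 68 ed

#0 dst[0x12+4] := {0x86,0x68,0xeb,0xed}
#1 dst[0x18+4] := {0xcb,0xe8,0x86,0x68}
#2 dst[0x15+3] := {0xed,0x44,0x26}
#3 dst[0x17+5] := {0x86,0x68,0xeb,0xed,0x44}
#4 dst[0x06+6] := {0xeb,0xed,0x44,0x86,0x68,0xeb}
query mem[0x1b]=0x44, mem[0x12]=0x86, mem[0x0a]=0x68, mem[0x15]=0xed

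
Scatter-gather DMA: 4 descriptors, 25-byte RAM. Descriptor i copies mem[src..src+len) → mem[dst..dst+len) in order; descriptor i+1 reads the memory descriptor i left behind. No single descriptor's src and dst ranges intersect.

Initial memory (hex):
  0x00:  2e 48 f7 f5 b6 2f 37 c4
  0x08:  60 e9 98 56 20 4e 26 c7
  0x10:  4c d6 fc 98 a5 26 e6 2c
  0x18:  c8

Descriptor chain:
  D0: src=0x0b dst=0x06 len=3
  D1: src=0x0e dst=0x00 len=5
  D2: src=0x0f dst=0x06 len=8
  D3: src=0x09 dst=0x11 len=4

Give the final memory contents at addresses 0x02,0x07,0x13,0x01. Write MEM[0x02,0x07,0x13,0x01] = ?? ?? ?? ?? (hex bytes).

  after D0: wrote 3B at 0x06 = 56204e
  after D1: wrote 5B at 0x00 = 26c74cd6fc
  after D2: wrote 8B at 0x06 = c74cd6fc98a526e6
  after D3: wrote 4B at 0x11 = fc98a526
query mem[0x02]=0x4c, mem[0x07]=0x4c, mem[0x13]=0xa5, mem[0x01]=0xc7

MEM[0x02,0x07,0x13,0x01] = 4c 4c a5 c7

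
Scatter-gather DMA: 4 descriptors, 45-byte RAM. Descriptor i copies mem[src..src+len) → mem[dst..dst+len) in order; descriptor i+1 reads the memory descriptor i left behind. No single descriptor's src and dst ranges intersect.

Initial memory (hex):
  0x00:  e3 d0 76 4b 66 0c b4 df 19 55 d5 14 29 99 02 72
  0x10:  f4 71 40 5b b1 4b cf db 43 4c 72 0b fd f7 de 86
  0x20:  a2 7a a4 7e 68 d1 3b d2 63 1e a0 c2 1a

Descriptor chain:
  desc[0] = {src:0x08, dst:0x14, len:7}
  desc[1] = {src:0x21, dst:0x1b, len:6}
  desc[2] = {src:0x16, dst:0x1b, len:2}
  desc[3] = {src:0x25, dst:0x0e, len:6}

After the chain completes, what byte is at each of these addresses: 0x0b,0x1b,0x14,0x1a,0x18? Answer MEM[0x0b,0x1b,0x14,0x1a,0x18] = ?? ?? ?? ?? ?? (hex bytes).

D0: mem[0x14..0x1a] <- [19 55 d5 14 29 99 02]
D1: mem[0x1b..0x20] <- [7a a4 7e 68 d1 3b]
D2: mem[0x1b..0x1c] <- [d5 14]
D3: mem[0x0e..0x13] <- [d1 3b d2 63 1e a0]
query mem[0x0b]=0x14, mem[0x1b]=0xd5, mem[0x14]=0x19, mem[0x1a]=0x02, mem[0x18]=0x29

MEM[0x0b,0x1b,0x14,0x1a,0x18] = 14 d5 19 02 29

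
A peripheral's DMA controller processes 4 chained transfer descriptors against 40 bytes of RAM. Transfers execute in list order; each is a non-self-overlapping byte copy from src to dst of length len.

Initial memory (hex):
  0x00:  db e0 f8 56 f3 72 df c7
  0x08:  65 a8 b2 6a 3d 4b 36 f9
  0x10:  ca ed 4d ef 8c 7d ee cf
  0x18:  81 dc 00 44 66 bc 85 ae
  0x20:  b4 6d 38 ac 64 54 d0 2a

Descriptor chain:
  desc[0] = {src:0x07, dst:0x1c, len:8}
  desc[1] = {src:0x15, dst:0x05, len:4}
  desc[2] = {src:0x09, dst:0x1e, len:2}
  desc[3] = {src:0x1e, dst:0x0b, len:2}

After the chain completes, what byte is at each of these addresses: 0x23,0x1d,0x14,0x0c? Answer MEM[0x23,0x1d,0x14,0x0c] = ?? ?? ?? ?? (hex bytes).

[0] 0x07->0x1c len=8 : c7 65 a8 b2 6a 3d 4b 36
[1] 0x15->0x05 len=4 : 7d ee cf 81
[2] 0x09->0x1e len=2 : a8 b2
[3] 0x1e->0x0b len=2 : a8 b2
query mem[0x23]=0x36, mem[0x1d]=0x65, mem[0x14]=0x8c, mem[0x0c]=0xb2

MEM[0x23,0x1d,0x14,0x0c] = 36 65 8c b2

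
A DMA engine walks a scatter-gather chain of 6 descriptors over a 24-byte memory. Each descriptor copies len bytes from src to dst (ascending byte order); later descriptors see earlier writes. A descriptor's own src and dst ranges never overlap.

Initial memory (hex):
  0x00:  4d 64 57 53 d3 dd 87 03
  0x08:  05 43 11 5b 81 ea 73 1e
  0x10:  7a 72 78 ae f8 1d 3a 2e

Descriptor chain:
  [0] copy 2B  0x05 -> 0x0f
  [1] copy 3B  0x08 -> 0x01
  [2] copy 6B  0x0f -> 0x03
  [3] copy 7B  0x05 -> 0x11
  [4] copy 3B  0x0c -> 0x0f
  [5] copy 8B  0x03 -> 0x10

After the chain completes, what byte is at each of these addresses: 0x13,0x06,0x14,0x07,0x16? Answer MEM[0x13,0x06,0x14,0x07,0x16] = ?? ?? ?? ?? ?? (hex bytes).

MEM[0x13,0x06,0x14,0x07,0x16] = 78 78 ae ae 43

#0 dst[0x0f+2] := {0xdd,0x87}
#1 dst[0x01+3] := {0x05,0x43,0x11}
#2 dst[0x03+6] := {0xdd,0x87,0x72,0x78,0xae,0xf8}
#3 dst[0x11+7] := {0x72,0x78,0xae,0xf8,0x43,0x11,0x5b}
#4 dst[0x0f+3] := {0x81,0xea,0x73}
#5 dst[0x10+8] := {0xdd,0x87,0x72,0x78,0xae,0xf8,0x43,0x11}
query mem[0x13]=0x78, mem[0x06]=0x78, mem[0x14]=0xae, mem[0x07]=0xae, mem[0x16]=0x43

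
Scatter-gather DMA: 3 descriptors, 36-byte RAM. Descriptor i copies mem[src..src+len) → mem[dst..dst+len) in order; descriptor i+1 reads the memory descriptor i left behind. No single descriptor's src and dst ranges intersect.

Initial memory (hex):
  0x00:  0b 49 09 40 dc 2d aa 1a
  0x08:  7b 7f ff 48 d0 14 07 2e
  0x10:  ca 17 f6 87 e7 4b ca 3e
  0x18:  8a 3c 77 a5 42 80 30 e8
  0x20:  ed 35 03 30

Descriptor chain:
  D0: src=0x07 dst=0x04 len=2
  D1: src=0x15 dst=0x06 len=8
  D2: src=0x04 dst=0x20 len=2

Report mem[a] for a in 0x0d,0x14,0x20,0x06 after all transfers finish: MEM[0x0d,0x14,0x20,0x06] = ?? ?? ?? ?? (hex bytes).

#0 dst[0x04+2] := {0x1a,0x7b}
#1 dst[0x06+8] := {0x4b,0xca,0x3e,0x8a,0x3c,0x77,0xa5,0x42}
#2 dst[0x20+2] := {0x1a,0x7b}
query mem[0x0d]=0x42, mem[0x14]=0xe7, mem[0x20]=0x1a, mem[0x06]=0x4b

MEM[0x0d,0x14,0x20,0x06] = 42 e7 1a 4b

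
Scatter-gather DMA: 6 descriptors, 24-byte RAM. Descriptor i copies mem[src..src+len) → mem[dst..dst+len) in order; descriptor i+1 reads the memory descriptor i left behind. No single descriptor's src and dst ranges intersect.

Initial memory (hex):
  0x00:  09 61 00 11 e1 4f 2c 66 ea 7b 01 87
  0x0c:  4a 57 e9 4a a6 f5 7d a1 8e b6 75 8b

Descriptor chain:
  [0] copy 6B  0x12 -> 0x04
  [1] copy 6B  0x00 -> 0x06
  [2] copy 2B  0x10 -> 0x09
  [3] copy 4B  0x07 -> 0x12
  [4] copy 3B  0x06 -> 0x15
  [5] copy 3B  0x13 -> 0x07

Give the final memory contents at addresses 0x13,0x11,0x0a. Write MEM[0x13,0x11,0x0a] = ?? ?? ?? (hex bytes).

MEM[0x13,0x11,0x0a] = 00 f5 f5

  after D0: wrote 6B at 0x04 = 7da18eb6758b
  after D1: wrote 6B at 0x06 = 096100117da1
  after D2: wrote 2B at 0x09 = a6f5
  after D3: wrote 4B at 0x12 = 6100a6f5
  after D4: wrote 3B at 0x15 = 096100
  after D5: wrote 3B at 0x07 = 00a609
query mem[0x13]=0x00, mem[0x11]=0xf5, mem[0x0a]=0xf5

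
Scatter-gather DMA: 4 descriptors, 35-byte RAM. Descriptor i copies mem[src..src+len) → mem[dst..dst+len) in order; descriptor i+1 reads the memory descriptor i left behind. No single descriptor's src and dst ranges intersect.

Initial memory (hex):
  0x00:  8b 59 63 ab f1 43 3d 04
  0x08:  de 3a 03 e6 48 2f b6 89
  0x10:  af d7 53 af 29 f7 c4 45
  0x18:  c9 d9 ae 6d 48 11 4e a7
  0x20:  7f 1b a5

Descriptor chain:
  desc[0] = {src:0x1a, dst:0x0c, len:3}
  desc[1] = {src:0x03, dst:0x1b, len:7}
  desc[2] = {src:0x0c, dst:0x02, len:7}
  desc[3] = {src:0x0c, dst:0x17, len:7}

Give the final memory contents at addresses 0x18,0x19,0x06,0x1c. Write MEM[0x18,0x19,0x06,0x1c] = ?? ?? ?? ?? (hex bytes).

#0 dst[0x0c+3] := {0xae,0x6d,0x48}
#1 dst[0x1b+7] := {0xab,0xf1,0x43,0x3d,0x04,0xde,0x3a}
#2 dst[0x02+7] := {0xae,0x6d,0x48,0x89,0xaf,0xd7,0x53}
#3 dst[0x17+7] := {0xae,0x6d,0x48,0x89,0xaf,0xd7,0x53}
query mem[0x18]=0x6d, mem[0x19]=0x48, mem[0x06]=0xaf, mem[0x1c]=0xd7

MEM[0x18,0x19,0x06,0x1c] = 6d 48 af d7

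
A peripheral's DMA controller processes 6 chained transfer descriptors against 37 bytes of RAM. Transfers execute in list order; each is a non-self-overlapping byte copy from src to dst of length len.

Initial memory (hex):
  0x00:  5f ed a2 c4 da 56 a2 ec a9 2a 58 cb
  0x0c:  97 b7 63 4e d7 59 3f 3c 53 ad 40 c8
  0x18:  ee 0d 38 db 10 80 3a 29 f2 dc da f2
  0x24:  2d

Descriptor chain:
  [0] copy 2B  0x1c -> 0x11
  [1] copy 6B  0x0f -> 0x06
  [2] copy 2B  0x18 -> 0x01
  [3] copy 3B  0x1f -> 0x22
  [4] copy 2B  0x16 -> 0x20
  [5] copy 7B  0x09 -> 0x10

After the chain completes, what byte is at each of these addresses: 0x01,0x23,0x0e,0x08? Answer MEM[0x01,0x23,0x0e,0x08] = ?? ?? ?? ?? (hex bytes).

MEM[0x01,0x23,0x0e,0x08] = ee f2 63 10

#0 dst[0x11+2] := {0x10,0x80}
#1 dst[0x06+6] := {0x4e,0xd7,0x10,0x80,0x3c,0x53}
#2 dst[0x01+2] := {0xee,0x0d}
#3 dst[0x22+3] := {0x29,0xf2,0xdc}
#4 dst[0x20+2] := {0x40,0xc8}
#5 dst[0x10+7] := {0x80,0x3c,0x53,0x97,0xb7,0x63,0x4e}
query mem[0x01]=0xee, mem[0x23]=0xf2, mem[0x0e]=0x63, mem[0x08]=0x10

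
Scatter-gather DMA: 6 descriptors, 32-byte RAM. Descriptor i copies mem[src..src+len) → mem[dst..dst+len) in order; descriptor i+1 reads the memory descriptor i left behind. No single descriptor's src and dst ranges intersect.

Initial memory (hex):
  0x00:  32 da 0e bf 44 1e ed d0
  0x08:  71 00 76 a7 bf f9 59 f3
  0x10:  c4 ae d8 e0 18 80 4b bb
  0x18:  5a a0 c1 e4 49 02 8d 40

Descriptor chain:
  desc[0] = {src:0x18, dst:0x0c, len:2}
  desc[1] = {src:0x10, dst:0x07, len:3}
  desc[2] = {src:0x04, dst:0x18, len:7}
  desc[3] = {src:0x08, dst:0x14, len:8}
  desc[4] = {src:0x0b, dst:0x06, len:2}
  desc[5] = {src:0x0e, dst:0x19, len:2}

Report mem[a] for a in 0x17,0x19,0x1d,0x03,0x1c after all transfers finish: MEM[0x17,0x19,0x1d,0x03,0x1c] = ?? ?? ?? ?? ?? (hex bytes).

D0: mem[0x0c..0x0d] <- [5a a0]
D1: mem[0x07..0x09] <- [c4 ae d8]
D2: mem[0x18..0x1e] <- [44 1e ed c4 ae d8 76]
D3: mem[0x14..0x1b] <- [ae d8 76 a7 5a a0 59 f3]
D4: mem[0x06..0x07] <- [a7 5a]
D5: mem[0x19..0x1a] <- [59 f3]
query mem[0x17]=0xa7, mem[0x19]=0x59, mem[0x1d]=0xd8, mem[0x03]=0xbf, mem[0x1c]=0xae

MEM[0x17,0x19,0x1d,0x03,0x1c] = a7 59 d8 bf ae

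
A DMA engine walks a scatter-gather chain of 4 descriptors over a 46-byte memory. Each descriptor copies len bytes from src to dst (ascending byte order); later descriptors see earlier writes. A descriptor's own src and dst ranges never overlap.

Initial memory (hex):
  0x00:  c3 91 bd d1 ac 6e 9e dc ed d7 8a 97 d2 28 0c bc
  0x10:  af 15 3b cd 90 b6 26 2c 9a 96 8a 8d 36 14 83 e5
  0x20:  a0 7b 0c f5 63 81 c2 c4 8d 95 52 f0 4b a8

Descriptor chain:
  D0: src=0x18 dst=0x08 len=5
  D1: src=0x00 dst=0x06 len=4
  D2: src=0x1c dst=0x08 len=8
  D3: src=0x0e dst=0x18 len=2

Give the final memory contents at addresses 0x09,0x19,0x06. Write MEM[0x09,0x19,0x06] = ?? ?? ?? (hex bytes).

  after D0: wrote 5B at 0x08 = 9a968a8d36
  after D1: wrote 4B at 0x06 = c391bdd1
  after D2: wrote 8B at 0x08 = 361483e5a07b0cf5
  after D3: wrote 2B at 0x18 = 0cf5
query mem[0x09]=0x14, mem[0x19]=0xf5, mem[0x06]=0xc3

MEM[0x09,0x19,0x06] = 14 f5 c3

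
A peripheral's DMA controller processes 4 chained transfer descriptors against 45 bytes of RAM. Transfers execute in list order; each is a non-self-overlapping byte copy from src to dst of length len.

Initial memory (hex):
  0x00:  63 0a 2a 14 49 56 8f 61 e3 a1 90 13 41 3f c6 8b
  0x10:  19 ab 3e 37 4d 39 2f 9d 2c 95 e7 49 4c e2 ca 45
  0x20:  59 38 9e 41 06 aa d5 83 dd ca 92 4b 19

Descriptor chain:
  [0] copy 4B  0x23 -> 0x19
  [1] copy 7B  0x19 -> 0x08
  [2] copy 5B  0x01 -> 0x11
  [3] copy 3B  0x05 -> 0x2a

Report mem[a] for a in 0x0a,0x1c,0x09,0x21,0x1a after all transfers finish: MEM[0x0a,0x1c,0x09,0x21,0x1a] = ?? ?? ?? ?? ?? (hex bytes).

MEM[0x0a,0x1c,0x09,0x21,0x1a] = aa d5 06 38 06

D0: mem[0x19..0x1c] <- [41 06 aa d5]
D1: mem[0x08..0x0e] <- [41 06 aa d5 e2 ca 45]
D2: mem[0x11..0x15] <- [0a 2a 14 49 56]
D3: mem[0x2a..0x2c] <- [56 8f 61]
query mem[0x0a]=0xaa, mem[0x1c]=0xd5, mem[0x09]=0x06, mem[0x21]=0x38, mem[0x1a]=0x06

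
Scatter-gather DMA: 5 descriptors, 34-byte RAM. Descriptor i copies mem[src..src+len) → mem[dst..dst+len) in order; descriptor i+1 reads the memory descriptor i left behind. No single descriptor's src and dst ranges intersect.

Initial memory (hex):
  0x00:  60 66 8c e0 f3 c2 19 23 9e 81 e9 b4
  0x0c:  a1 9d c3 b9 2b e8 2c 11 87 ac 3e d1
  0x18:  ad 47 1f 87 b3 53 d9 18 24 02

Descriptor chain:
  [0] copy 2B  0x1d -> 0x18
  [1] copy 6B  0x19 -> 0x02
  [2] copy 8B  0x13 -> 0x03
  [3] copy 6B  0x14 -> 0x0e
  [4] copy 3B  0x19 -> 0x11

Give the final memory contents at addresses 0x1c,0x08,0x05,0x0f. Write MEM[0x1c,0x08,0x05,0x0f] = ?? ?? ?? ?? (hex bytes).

MEM[0x1c,0x08,0x05,0x0f] = b3 53 ac ac

  after D0: wrote 2B at 0x18 = 53d9
  after D1: wrote 6B at 0x02 = d91f87b353d9
  after D2: wrote 8B at 0x03 = 1187ac3ed153d91f
  after D3: wrote 6B at 0x0e = 87ac3ed153d9
  after D4: wrote 3B at 0x11 = d91f87
query mem[0x1c]=0xb3, mem[0x08]=0x53, mem[0x05]=0xac, mem[0x0f]=0xac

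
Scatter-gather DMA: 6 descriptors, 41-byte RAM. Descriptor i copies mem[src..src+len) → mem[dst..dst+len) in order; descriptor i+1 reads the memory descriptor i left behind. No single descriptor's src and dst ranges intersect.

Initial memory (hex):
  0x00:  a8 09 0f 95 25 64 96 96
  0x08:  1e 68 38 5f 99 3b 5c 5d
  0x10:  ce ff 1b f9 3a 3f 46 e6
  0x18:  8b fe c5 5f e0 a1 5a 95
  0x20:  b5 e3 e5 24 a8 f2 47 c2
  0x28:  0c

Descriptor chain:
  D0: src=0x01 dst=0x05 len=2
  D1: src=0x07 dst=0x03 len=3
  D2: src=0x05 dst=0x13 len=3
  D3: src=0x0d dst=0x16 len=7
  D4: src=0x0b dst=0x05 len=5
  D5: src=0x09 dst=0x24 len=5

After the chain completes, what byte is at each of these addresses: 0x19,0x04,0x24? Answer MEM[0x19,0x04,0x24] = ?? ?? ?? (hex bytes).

MEM[0x19,0x04,0x24] = ce 1e 5d

D0: mem[0x05..0x06] <- [09 0f]
D1: mem[0x03..0x05] <- [96 1e 68]
D2: mem[0x13..0x15] <- [68 0f 96]
D3: mem[0x16..0x1c] <- [3b 5c 5d ce ff 1b 68]
D4: mem[0x05..0x09] <- [5f 99 3b 5c 5d]
D5: mem[0x24..0x28] <- [5d 38 5f 99 3b]
query mem[0x19]=0xce, mem[0x04]=0x1e, mem[0x24]=0x5d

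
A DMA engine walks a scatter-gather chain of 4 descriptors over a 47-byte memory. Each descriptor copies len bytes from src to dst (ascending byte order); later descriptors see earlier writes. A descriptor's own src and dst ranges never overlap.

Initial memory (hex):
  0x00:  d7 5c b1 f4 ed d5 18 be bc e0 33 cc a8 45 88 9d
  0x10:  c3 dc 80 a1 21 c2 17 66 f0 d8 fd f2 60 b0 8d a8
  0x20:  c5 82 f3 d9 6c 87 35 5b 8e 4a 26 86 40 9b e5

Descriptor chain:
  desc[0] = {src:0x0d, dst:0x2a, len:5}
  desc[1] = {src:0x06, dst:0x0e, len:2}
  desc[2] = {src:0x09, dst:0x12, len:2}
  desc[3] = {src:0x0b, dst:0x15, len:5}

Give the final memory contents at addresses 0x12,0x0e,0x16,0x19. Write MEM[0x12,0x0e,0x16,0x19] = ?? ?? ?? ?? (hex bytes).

MEM[0x12,0x0e,0x16,0x19] = e0 18 a8 be

D0: mem[0x2a..0x2e] <- [45 88 9d c3 dc]
D1: mem[0x0e..0x0f] <- [18 be]
D2: mem[0x12..0x13] <- [e0 33]
D3: mem[0x15..0x19] <- [cc a8 45 18 be]
query mem[0x12]=0xe0, mem[0x0e]=0x18, mem[0x16]=0xa8, mem[0x19]=0xbe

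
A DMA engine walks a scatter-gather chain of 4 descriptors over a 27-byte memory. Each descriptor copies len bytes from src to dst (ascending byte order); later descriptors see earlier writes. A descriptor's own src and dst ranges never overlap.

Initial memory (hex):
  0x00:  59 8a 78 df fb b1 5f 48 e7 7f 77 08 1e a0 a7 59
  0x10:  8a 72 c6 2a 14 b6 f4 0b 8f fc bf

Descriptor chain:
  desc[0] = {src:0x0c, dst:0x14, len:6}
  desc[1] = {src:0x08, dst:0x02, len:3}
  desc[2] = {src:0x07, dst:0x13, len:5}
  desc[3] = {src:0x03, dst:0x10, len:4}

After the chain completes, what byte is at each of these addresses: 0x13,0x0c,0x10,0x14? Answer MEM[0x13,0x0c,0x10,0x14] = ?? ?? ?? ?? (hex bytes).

MEM[0x13,0x0c,0x10,0x14] = 5f 1e 7f e7

#0 dst[0x14+6] := {0x1e,0xa0,0xa7,0x59,0x8a,0x72}
#1 dst[0x02+3] := {0xe7,0x7f,0x77}
#2 dst[0x13+5] := {0x48,0xe7,0x7f,0x77,0x08}
#3 dst[0x10+4] := {0x7f,0x77,0xb1,0x5f}
query mem[0x13]=0x5f, mem[0x0c]=0x1e, mem[0x10]=0x7f, mem[0x14]=0xe7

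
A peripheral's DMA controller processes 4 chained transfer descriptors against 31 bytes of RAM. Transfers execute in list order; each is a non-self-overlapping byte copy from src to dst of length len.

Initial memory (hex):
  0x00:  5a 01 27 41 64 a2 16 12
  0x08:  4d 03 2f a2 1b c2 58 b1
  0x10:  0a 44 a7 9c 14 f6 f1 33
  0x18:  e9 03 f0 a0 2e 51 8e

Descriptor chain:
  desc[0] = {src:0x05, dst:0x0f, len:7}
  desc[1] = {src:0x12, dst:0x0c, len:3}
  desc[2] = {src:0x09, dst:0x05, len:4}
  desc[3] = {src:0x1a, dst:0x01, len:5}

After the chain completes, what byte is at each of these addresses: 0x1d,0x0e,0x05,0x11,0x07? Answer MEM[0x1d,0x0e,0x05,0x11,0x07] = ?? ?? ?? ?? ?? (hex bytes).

#0 dst[0x0f+7] := {0xa2,0x16,0x12,0x4d,0x03,0x2f,0xa2}
#1 dst[0x0c+3] := {0x4d,0x03,0x2f}
#2 dst[0x05+4] := {0x03,0x2f,0xa2,0x4d}
#3 dst[0x01+5] := {0xf0,0xa0,0x2e,0x51,0x8e}
query mem[0x1d]=0x51, mem[0x0e]=0x2f, mem[0x05]=0x8e, mem[0x11]=0x12, mem[0x07]=0xa2

MEM[0x1d,0x0e,0x05,0x11,0x07] = 51 2f 8e 12 a2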